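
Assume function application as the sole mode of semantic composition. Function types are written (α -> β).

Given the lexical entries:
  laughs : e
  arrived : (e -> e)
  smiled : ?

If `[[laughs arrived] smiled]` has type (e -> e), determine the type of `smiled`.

At [[laughs arrived] smiled] (required: (e -> e)): [laughs arrived] is e, which is not a function with range (e -> e); hence smiled is the functor — type (e -> (e -> e)).

(e -> (e -> e))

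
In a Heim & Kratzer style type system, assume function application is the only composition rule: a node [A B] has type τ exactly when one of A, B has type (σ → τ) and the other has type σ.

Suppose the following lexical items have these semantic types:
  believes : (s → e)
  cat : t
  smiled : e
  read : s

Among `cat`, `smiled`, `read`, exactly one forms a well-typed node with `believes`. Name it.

cat : t — believes needs s; cat needs nothing (atomic); neither fits.
smiled : e — believes needs s; smiled needs nothing (atomic); neither fits.
read — combines: believes : (s → e) takes read : s as argument, giving e.

read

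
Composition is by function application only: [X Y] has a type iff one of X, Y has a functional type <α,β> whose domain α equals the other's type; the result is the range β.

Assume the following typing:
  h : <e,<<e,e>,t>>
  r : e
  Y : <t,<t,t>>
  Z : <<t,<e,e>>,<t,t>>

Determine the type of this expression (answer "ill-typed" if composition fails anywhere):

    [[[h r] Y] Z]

ill-typed

[h r]: functor h : <e,<<e,e>,t>>, argument r : e; result <<e,e>,t>.
[[h r] Y]: <<e,e>,t> with <t,<t,t>> — neither is a function whose domain matches the other; composition fails here.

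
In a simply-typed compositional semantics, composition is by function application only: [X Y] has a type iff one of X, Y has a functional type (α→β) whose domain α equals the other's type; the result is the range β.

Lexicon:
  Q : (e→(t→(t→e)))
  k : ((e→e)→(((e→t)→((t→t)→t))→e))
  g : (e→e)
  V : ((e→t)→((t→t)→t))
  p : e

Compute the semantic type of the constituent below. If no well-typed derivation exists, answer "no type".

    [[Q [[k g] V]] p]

no type

At [k g], k : ((e→e)→(((e→t)→((t→t)→t))→e)) takes g : (e→e), giving (((e→t)→((t→t)→t))→e).
At [[k g] V], [k g] : (((e→t)→((t→t)→t))→e) takes V : ((e→t)→((t→t)→t)), giving e.
At [Q [[k g] V]], Q : (e→(t→(t→e))) takes [[k g] V] : e, giving (t→(t→e)).
[[Q [[k g] V]] p]: (t→(t→e)) with e — neither is a function whose domain matches the other; composition fails here.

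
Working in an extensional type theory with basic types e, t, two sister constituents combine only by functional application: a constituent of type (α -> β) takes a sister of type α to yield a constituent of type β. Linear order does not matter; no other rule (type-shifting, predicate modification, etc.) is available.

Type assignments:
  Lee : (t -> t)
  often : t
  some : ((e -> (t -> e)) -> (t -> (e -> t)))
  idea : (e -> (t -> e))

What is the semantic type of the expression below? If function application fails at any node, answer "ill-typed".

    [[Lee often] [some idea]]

[Lee often]: functor Lee : (t -> t), argument often : t; result t.
[some idea]: functor some : ((e -> (t -> e)) -> (t -> (e -> t))), argument idea : (e -> (t -> e)); result (t -> (e -> t)).
[[Lee often] [some idea]]: functor [some idea] : (t -> (e -> t)), argument [Lee often] : t; result (e -> t).

(e -> t)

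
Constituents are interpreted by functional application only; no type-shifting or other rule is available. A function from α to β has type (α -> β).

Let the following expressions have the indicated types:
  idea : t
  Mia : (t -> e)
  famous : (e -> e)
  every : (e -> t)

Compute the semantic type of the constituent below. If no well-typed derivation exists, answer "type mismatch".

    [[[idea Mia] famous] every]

t

At [idea Mia], Mia : (t -> e) takes idea : t, giving e.
At [[idea Mia] famous], famous : (e -> e) takes [idea Mia] : e, giving e.
At [[[idea Mia] famous] every], every : (e -> t) takes [[idea Mia] famous] : e, giving t.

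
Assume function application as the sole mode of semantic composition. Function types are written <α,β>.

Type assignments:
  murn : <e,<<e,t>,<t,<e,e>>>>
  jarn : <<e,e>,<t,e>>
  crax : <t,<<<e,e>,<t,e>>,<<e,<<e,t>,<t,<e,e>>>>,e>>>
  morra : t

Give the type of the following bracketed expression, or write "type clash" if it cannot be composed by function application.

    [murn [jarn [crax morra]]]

[crax morra]: functor crax : <t,<<<e,e>,<t,e>>,<<e,<<e,t>,<t,<e,e>>>>,e>>>, argument morra : t; result <<<e,e>,<t,e>>,<<e,<<e,t>,<t,<e,e>>>>,e>>.
[jarn [crax morra]]: functor [crax morra] : <<<e,e>,<t,e>>,<<e,<<e,t>,<t,<e,e>>>>,e>>, argument jarn : <<e,e>,<t,e>>; result <<e,<<e,t>,<t,<e,e>>>>,e>.
[murn [jarn [crax morra]]]: functor [jarn [crax morra]] : <<e,<<e,t>,<t,<e,e>>>>,e>, argument murn : <e,<<e,t>,<t,<e,e>>>>; result e.

e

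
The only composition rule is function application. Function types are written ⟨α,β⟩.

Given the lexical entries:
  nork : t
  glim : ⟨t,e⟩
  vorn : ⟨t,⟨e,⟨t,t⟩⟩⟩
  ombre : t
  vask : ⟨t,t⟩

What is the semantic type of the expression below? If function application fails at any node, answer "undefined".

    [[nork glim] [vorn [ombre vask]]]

⟨t,t⟩

[nork glim] — glim of type ⟨t,e⟩ combines with nork of type t: type e.
[ombre vask] — vask of type ⟨t,t⟩ combines with ombre of type t: type t.
[vorn [ombre vask]] — vorn of type ⟨t,⟨e,⟨t,t⟩⟩⟩ combines with [ombre vask] of type t: type ⟨e,⟨t,t⟩⟩.
[[nork glim] [vorn [ombre vask]]] — [vorn [ombre vask]] of type ⟨e,⟨t,t⟩⟩ combines with [nork glim] of type e: type ⟨t,t⟩.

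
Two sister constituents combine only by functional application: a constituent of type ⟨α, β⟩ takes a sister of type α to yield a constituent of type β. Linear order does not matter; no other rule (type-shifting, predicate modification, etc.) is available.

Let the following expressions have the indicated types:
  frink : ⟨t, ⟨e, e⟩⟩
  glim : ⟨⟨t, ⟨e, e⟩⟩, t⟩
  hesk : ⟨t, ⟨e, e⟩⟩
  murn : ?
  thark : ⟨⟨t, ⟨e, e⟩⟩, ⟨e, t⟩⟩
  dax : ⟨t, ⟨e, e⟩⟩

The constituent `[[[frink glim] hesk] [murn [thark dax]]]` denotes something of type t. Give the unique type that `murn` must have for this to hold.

⟨⟨e, t⟩, ⟨⟨e, e⟩, t⟩⟩

[[[frink glim] hesk] [murn [thark dax]]] must have type t. The sister [[frink glim] hesk] has type ⟨e, e⟩; that is not a function onto t, so [murn [thark dax]] must be the functor, of type ⟨⟨e, e⟩, t⟩.
[murn [thark dax]] must have type ⟨⟨e, e⟩, t⟩. The sister [thark dax] has type ⟨e, t⟩; that is not a function onto ⟨⟨e, e⟩, t⟩, so murn must be the functor, of type ⟨⟨e, t⟩, ⟨⟨e, e⟩, t⟩⟩.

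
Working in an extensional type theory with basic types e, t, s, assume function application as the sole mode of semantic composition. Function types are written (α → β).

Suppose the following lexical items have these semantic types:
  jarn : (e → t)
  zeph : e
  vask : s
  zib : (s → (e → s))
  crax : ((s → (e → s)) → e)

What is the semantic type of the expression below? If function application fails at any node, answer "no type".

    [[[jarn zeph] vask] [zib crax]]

no type

[jarn zeph]: functor jarn : (e → t), argument zeph : e; result t.
At [[jarn zeph] vask]: neither t nor s can take the other as argument; the node is ill-typed.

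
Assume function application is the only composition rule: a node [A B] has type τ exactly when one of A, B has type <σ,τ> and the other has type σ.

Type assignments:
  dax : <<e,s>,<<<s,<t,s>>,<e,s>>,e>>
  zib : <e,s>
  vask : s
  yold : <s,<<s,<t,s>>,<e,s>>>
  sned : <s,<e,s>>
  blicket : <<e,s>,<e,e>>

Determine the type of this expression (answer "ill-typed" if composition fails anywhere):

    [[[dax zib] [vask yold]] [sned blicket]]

ill-typed

[dax zib]: <<e,s>,<<<s,<t,s>>,<e,s>>,e>> applied to <e,s> yields <<<s,<t,s>>,<e,s>>,e>.
[vask yold]: <s,<<s,<t,s>>,<e,s>>> applied to s yields <<s,<t,s>>,<e,s>>.
[[dax zib] [vask yold]]: <<<s,<t,s>>,<e,s>>,e> applied to <<s,<t,s>>,<e,s>> yields e.
[sned blicket]: <s,<e,s>> with <<e,s>,<e,e>> — neither is a function whose domain matches the other; composition fails here.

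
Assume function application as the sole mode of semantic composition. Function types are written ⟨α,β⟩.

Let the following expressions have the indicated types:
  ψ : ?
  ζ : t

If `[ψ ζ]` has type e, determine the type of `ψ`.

⟨t,e⟩

At [ψ ζ] (required: e): ζ is t, which is not a function with range e; hence ψ is the functor — type ⟨t,e⟩.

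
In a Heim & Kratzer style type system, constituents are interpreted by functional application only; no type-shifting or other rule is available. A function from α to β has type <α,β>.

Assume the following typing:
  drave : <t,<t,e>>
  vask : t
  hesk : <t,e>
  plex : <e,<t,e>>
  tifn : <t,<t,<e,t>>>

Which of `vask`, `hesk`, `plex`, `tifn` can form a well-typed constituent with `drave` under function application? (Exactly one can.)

vask — combines: drave : <t,<t,e>> takes vask : t as argument, giving <t,e>.
hesk : <t,e> — drave needs t; hesk needs t; neither fits.
plex : <e,<t,e>> — drave needs t; plex needs e; neither fits.
tifn : <t,<t,<e,t>>> — drave needs t; tifn needs t; neither fits.

vask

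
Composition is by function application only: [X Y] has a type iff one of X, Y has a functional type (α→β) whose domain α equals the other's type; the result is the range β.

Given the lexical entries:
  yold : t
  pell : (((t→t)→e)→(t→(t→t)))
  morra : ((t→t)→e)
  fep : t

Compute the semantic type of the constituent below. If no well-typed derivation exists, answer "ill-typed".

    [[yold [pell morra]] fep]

t

[pell morra] — pell of type (((t→t)→e)→(t→(t→t))) combines with morra of type ((t→t)→e): type (t→(t→t)).
[yold [pell morra]] — [pell morra] of type (t→(t→t)) combines with yold of type t: type (t→t).
[[yold [pell morra]] fep] — [yold [pell morra]] of type (t→t) combines with fep of type t: type t.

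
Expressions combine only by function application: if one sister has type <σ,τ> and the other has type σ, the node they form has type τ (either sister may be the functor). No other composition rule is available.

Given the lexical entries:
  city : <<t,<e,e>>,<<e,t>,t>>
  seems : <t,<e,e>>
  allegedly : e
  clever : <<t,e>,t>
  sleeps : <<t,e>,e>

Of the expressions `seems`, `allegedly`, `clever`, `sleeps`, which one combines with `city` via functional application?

seems

seems — combines: city : <<t,<e,e>>,<<e,t>,t>> takes seems : <t,<e,e>> as argument, giving <<e,t>,t>.
allegedly : e — no; city wants <t,<e,e>>, and allegedly wants nothing (atomic).
clever : <<t,e>,t> — no; city wants <t,<e,e>>, and clever wants <t,e>.
sleeps : <<t,e>,e> — no; city wants <t,<e,e>>, and sleeps wants <t,e>.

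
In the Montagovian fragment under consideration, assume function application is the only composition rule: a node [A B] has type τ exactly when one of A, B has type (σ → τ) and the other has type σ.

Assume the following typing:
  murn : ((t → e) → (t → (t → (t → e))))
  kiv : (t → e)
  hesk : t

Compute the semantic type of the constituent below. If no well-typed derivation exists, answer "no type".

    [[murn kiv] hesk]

(t → (t → e))

[murn kiv] — murn of type ((t → e) → (t → (t → (t → e)))) combines with kiv of type (t → e): type (t → (t → (t → e))).
[[murn kiv] hesk] — [murn kiv] of type (t → (t → (t → e))) combines with hesk of type t: type (t → (t → e)).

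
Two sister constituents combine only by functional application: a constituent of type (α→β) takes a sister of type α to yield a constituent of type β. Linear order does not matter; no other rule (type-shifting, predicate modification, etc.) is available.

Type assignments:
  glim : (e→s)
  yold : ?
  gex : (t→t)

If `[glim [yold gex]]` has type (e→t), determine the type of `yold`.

For [glim [yold gex]] to have type (e→t) with glim of type (e→s), [yold gex] must be the function: [yold gex] : ((e→s)→(e→t)).
For [yold gex] to have type ((e→s)→(e→t)) with gex of type (t→t), yold must be the function: yold : ((t→t)→((e→s)→(e→t))).

((t→t)→((e→s)→(e→t)))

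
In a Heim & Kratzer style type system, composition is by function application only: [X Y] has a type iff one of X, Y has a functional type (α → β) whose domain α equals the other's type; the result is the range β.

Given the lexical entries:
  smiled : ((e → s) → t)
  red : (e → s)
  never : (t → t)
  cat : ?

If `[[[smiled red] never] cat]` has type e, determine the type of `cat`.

(t → e)

[[[smiled red] never] cat] must have type e. The sister [[smiled red] never] has type t; that is not a function onto e, so cat must be the functor, of type (t → e).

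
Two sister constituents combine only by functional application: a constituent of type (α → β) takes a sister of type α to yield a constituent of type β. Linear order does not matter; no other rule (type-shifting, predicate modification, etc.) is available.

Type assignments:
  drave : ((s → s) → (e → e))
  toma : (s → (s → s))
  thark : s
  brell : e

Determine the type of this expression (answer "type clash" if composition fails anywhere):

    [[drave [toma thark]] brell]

[toma thark]: functor toma : (s → (s → s)), argument thark : s; result (s → s).
[drave [toma thark]]: functor drave : ((s → s) → (e → e)), argument [toma thark] : (s → s); result (e → e).
[[drave [toma thark]] brell]: functor [drave [toma thark]] : (e → e), argument brell : e; result e.

e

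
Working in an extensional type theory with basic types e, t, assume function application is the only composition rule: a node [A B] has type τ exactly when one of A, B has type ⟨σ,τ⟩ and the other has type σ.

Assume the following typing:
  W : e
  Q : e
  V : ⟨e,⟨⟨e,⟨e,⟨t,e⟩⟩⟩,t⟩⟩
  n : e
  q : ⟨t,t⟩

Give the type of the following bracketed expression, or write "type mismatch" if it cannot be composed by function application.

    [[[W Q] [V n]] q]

[W Q]: e with e — neither is a function whose domain matches the other; composition fails here.

type mismatch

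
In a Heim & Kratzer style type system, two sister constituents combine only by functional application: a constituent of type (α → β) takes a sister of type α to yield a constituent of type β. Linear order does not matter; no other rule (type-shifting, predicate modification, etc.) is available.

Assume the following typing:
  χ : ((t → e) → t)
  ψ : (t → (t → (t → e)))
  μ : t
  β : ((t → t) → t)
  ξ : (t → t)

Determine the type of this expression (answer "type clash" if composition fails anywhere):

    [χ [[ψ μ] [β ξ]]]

At [ψ μ], ψ : (t → (t → (t → e))) takes μ : t, giving (t → (t → e)).
At [β ξ], β : ((t → t) → t) takes ξ : (t → t), giving t.
At [[ψ μ] [β ξ]], [ψ μ] : (t → (t → e)) takes [β ξ] : t, giving (t → e).
At [χ [[ψ μ] [β ξ]]], χ : ((t → e) → t) takes [[ψ μ] [β ξ]] : (t → e), giving t.

t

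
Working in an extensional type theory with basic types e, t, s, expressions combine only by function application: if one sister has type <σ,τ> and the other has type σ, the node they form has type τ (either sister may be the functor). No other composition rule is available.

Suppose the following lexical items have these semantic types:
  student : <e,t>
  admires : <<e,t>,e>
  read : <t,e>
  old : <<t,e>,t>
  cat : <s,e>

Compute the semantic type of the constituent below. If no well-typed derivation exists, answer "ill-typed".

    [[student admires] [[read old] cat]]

ill-typed

At [student admires], admires : <<e,t>,e> takes student : <e,t>, giving e.
At [read old], old : <<t,e>,t> takes read : <t,e>, giving t.
At [[read old] cat]: neither t nor <s,e> can take the other as argument; the node is ill-typed.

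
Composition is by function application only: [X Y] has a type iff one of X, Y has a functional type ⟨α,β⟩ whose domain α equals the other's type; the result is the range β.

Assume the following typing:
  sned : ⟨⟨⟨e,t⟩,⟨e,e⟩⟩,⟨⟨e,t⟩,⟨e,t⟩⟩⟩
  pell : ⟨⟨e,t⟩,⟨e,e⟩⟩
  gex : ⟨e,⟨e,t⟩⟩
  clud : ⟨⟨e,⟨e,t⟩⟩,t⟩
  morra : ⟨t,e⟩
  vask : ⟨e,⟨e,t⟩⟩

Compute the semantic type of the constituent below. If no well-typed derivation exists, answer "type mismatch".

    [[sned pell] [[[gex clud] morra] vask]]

[sned pell] — sned of type ⟨⟨⟨e,t⟩,⟨e,e⟩⟩,⟨⟨e,t⟩,⟨e,t⟩⟩⟩ combines with pell of type ⟨⟨e,t⟩,⟨e,e⟩⟩: type ⟨⟨e,t⟩,⟨e,t⟩⟩.
[gex clud] — clud of type ⟨⟨e,⟨e,t⟩⟩,t⟩ combines with gex of type ⟨e,⟨e,t⟩⟩: type t.
[[gex clud] morra] — morra of type ⟨t,e⟩ combines with [gex clud] of type t: type e.
[[[gex clud] morra] vask] — vask of type ⟨e,⟨e,t⟩⟩ combines with [[gex clud] morra] of type e: type ⟨e,t⟩.
[[sned pell] [[[gex clud] morra] vask]] — [sned pell] of type ⟨⟨e,t⟩,⟨e,t⟩⟩ combines with [[[gex clud] morra] vask] of type ⟨e,t⟩: type ⟨e,t⟩.

⟨e,t⟩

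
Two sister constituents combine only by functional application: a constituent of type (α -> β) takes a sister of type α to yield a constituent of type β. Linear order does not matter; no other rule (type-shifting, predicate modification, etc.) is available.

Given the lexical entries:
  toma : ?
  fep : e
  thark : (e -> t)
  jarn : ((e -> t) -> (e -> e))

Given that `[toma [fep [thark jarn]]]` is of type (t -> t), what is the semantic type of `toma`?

For [toma [fep [thark jarn]]] to have type (t -> t) with [fep [thark jarn]] of type e, toma must be the function: toma : (e -> (t -> t)).

(e -> (t -> t))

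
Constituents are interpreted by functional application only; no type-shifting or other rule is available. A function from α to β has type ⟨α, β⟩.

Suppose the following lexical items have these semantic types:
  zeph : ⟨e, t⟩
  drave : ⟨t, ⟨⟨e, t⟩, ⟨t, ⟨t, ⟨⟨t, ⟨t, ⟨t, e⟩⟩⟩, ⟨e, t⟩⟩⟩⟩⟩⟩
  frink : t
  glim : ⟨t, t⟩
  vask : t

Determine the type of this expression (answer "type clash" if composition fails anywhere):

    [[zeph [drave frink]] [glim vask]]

[drave frink]: ⟨t, ⟨⟨e, t⟩, ⟨t, ⟨t, ⟨⟨t, ⟨t, ⟨t, e⟩⟩⟩, ⟨e, t⟩⟩⟩⟩⟩⟩ applied to t yields ⟨⟨e, t⟩, ⟨t, ⟨t, ⟨⟨t, ⟨t, ⟨t, e⟩⟩⟩, ⟨e, t⟩⟩⟩⟩⟩.
[zeph [drave frink]]: ⟨⟨e, t⟩, ⟨t, ⟨t, ⟨⟨t, ⟨t, ⟨t, e⟩⟩⟩, ⟨e, t⟩⟩⟩⟩⟩ applied to ⟨e, t⟩ yields ⟨t, ⟨t, ⟨⟨t, ⟨t, ⟨t, e⟩⟩⟩, ⟨e, t⟩⟩⟩⟩.
[glim vask]: ⟨t, t⟩ applied to t yields t.
[[zeph [drave frink]] [glim vask]]: ⟨t, ⟨t, ⟨⟨t, ⟨t, ⟨t, e⟩⟩⟩, ⟨e, t⟩⟩⟩⟩ applied to t yields ⟨t, ⟨⟨t, ⟨t, ⟨t, e⟩⟩⟩, ⟨e, t⟩⟩⟩.

⟨t, ⟨⟨t, ⟨t, ⟨t, e⟩⟩⟩, ⟨e, t⟩⟩⟩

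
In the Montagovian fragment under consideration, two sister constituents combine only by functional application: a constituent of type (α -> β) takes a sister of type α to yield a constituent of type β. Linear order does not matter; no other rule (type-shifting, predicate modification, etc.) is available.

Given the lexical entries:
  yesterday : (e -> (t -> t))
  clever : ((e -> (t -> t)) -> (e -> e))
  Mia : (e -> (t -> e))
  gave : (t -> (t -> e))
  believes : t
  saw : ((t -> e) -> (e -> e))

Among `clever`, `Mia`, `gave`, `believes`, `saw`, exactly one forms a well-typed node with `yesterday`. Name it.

clever — combines: clever : ((e -> (t -> t)) -> (e -> e)) takes yesterday : (e -> (t -> t)) as argument, giving (e -> e).
Mia : (e -> (t -> e)) — neither side's domain matches the other.
gave : (t -> (t -> e)) — neither side's domain matches the other.
believes : t — neither side's domain matches the other.
saw : ((t -> e) -> (e -> e)) — neither side's domain matches the other.

clever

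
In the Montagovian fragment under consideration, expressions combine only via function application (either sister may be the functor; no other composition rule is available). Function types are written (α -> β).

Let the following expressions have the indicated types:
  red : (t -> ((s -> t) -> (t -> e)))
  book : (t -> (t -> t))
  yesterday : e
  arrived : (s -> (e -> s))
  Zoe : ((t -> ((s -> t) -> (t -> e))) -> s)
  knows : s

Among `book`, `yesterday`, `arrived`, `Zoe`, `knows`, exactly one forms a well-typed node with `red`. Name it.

Zoe

book : (t -> (t -> t)) — neither side's domain matches the other.
yesterday : e — neither side's domain matches the other.
arrived : (s -> (e -> s)) — neither side's domain matches the other.
Zoe — combines: Zoe : ((t -> ((s -> t) -> (t -> e))) -> s) takes red : (t -> ((s -> t) -> (t -> e))) as argument, giving s.
knows : s — neither side's domain matches the other.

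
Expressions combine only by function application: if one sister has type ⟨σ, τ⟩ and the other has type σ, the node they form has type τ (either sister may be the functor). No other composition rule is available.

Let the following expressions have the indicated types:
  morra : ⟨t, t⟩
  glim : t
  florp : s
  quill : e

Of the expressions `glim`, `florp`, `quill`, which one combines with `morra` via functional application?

glim — combines: morra : ⟨t, t⟩ takes glim : t as argument, giving t.
florp : s — neither side's domain matches the other.
quill : e — neither side's domain matches the other.

glim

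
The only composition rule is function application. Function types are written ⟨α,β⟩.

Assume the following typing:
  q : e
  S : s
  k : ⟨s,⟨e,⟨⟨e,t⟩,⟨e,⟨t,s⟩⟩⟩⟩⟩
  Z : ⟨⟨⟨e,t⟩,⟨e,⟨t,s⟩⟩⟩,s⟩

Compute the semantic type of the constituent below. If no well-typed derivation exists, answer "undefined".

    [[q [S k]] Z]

s

[S k]: functor k : ⟨s,⟨e,⟨⟨e,t⟩,⟨e,⟨t,s⟩⟩⟩⟩⟩, argument S : s; result ⟨e,⟨⟨e,t⟩,⟨e,⟨t,s⟩⟩⟩⟩.
[q [S k]]: functor [S k] : ⟨e,⟨⟨e,t⟩,⟨e,⟨t,s⟩⟩⟩⟩, argument q : e; result ⟨⟨e,t⟩,⟨e,⟨t,s⟩⟩⟩.
[[q [S k]] Z]: functor Z : ⟨⟨⟨e,t⟩,⟨e,⟨t,s⟩⟩⟩,s⟩, argument [q [S k]] : ⟨⟨e,t⟩,⟨e,⟨t,s⟩⟩⟩; result s.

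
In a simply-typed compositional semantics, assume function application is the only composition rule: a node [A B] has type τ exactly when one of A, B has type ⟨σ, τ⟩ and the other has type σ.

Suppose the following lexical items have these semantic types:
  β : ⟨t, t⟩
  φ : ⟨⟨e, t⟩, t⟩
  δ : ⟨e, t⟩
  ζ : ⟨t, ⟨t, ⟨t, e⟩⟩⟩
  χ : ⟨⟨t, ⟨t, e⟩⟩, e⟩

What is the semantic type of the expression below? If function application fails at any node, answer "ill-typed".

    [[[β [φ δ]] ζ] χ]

e

At [φ δ], φ : ⟨⟨e, t⟩, t⟩ takes δ : ⟨e, t⟩, giving t.
At [β [φ δ]], β : ⟨t, t⟩ takes [φ δ] : t, giving t.
At [[β [φ δ]] ζ], ζ : ⟨t, ⟨t, ⟨t, e⟩⟩⟩ takes [β [φ δ]] : t, giving ⟨t, ⟨t, e⟩⟩.
At [[[β [φ δ]] ζ] χ], χ : ⟨⟨t, ⟨t, e⟩⟩, e⟩ takes [[β [φ δ]] ζ] : ⟨t, ⟨t, e⟩⟩, giving e.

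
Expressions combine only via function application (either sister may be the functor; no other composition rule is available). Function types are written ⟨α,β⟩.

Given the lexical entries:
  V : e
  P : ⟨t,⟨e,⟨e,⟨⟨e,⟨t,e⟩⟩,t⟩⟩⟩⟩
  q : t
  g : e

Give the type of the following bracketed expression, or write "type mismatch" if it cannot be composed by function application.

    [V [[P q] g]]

At [P q], P : ⟨t,⟨e,⟨e,⟨⟨e,⟨t,e⟩⟩,t⟩⟩⟩⟩ takes q : t, giving ⟨e,⟨e,⟨⟨e,⟨t,e⟩⟩,t⟩⟩⟩.
At [[P q] g], [P q] : ⟨e,⟨e,⟨⟨e,⟨t,e⟩⟩,t⟩⟩⟩ takes g : e, giving ⟨e,⟨⟨e,⟨t,e⟩⟩,t⟩⟩.
At [V [[P q] g]], [[P q] g] : ⟨e,⟨⟨e,⟨t,e⟩⟩,t⟩⟩ takes V : e, giving ⟨⟨e,⟨t,e⟩⟩,t⟩.

⟨⟨e,⟨t,e⟩⟩,t⟩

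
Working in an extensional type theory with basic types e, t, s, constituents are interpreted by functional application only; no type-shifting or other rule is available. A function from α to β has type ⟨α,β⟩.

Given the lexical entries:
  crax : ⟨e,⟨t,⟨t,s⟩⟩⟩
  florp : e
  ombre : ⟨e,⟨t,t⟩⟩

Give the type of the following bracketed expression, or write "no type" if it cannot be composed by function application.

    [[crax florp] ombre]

no type

[crax florp]: ⟨e,⟨t,⟨t,s⟩⟩⟩ applied to e yields ⟨t,⟨t,s⟩⟩.
[[crax florp] ombre]: ⟨t,⟨t,s⟩⟩ and ⟨e,⟨t,t⟩⟩ cannot combine by function application — type clash.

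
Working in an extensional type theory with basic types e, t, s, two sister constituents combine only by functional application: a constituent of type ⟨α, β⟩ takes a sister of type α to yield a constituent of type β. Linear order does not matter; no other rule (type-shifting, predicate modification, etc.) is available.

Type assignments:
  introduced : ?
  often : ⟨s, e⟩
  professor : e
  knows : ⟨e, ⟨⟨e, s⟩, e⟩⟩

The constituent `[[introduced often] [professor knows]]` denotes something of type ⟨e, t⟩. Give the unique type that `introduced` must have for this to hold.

For [[introduced often] [professor knows]] to have type ⟨e, t⟩ with [professor knows] of type ⟨⟨e, s⟩, e⟩, [introduced often] must be the function: [introduced often] : ⟨⟨⟨e, s⟩, e⟩, ⟨e, t⟩⟩.
For [introduced often] to have type ⟨⟨⟨e, s⟩, e⟩, ⟨e, t⟩⟩ with often of type ⟨s, e⟩, introduced must be the function: introduced : ⟨⟨s, e⟩, ⟨⟨⟨e, s⟩, e⟩, ⟨e, t⟩⟩⟩.

⟨⟨s, e⟩, ⟨⟨⟨e, s⟩, e⟩, ⟨e, t⟩⟩⟩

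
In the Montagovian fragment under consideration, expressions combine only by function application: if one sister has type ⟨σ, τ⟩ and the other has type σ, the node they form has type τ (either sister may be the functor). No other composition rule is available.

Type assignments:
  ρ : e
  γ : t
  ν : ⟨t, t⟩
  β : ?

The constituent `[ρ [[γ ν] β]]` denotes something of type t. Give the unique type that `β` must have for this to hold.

⟨t, ⟨e, t⟩⟩

[ρ [[γ ν] β]] must have type t. The sister ρ has type e; that is not a function onto t, so [[γ ν] β] must be the functor, of type ⟨e, t⟩.
[[γ ν] β] must have type ⟨e, t⟩. The sister [γ ν] has type t; that is not a function onto ⟨e, t⟩, so β must be the functor, of type ⟨t, ⟨e, t⟩⟩.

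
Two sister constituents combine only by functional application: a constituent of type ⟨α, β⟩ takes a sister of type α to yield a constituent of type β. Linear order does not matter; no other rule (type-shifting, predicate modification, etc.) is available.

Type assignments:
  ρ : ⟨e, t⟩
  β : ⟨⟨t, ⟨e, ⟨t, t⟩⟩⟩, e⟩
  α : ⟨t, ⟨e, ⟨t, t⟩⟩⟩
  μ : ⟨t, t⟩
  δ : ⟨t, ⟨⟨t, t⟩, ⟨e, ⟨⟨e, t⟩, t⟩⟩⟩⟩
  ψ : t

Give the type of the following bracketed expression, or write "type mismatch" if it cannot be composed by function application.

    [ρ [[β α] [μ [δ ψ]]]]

[β α]: ⟨⟨t, ⟨e, ⟨t, t⟩⟩⟩, e⟩ applied to ⟨t, ⟨e, ⟨t, t⟩⟩⟩ yields e.
[δ ψ]: ⟨t, ⟨⟨t, t⟩, ⟨e, ⟨⟨e, t⟩, t⟩⟩⟩⟩ applied to t yields ⟨⟨t, t⟩, ⟨e, ⟨⟨e, t⟩, t⟩⟩⟩.
[μ [δ ψ]]: ⟨⟨t, t⟩, ⟨e, ⟨⟨e, t⟩, t⟩⟩⟩ applied to ⟨t, t⟩ yields ⟨e, ⟨⟨e, t⟩, t⟩⟩.
[[β α] [μ [δ ψ]]]: ⟨e, ⟨⟨e, t⟩, t⟩⟩ applied to e yields ⟨⟨e, t⟩, t⟩.
[ρ [[β α] [μ [δ ψ]]]]: ⟨⟨e, t⟩, t⟩ applied to ⟨e, t⟩ yields t.

t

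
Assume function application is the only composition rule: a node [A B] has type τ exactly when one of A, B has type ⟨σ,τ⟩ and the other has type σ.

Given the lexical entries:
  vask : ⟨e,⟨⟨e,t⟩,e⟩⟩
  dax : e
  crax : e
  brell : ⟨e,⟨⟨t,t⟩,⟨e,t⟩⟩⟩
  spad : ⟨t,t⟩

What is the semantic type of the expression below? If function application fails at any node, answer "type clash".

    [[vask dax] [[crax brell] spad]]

[vask dax] — vask of type ⟨e,⟨⟨e,t⟩,e⟩⟩ combines with dax of type e: type ⟨⟨e,t⟩,e⟩.
[crax brell] — brell of type ⟨e,⟨⟨t,t⟩,⟨e,t⟩⟩⟩ combines with crax of type e: type ⟨⟨t,t⟩,⟨e,t⟩⟩.
[[crax brell] spad] — [crax brell] of type ⟨⟨t,t⟩,⟨e,t⟩⟩ combines with spad of type ⟨t,t⟩: type ⟨e,t⟩.
[[vask dax] [[crax brell] spad]] — [vask dax] of type ⟨⟨e,t⟩,e⟩ combines with [[crax brell] spad] of type ⟨e,t⟩: type e.

e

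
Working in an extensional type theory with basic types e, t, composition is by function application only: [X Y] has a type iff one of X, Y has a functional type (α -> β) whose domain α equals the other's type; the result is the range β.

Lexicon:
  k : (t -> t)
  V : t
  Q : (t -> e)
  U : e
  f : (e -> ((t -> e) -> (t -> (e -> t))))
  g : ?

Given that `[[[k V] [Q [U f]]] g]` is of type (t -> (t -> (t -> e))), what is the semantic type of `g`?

((e -> t) -> (t -> (t -> (t -> e))))

[[[k V] [Q [U f]]] g] must have type (t -> (t -> (t -> e))). The sister [[k V] [Q [U f]]] has type (e -> t); that is not a function onto (t -> (t -> (t -> e))), so g must be the functor, of type ((e -> t) -> (t -> (t -> (t -> e)))).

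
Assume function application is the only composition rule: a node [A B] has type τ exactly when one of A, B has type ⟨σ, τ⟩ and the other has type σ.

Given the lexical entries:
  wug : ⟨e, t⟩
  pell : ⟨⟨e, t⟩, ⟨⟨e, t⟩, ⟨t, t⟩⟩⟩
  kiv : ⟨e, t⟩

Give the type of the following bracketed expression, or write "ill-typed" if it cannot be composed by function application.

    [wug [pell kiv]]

[pell kiv] — pell of type ⟨⟨e, t⟩, ⟨⟨e, t⟩, ⟨t, t⟩⟩⟩ combines with kiv of type ⟨e, t⟩: type ⟨⟨e, t⟩, ⟨t, t⟩⟩.
[wug [pell kiv]] — [pell kiv] of type ⟨⟨e, t⟩, ⟨t, t⟩⟩ combines with wug of type ⟨e, t⟩: type ⟨t, t⟩.

⟨t, t⟩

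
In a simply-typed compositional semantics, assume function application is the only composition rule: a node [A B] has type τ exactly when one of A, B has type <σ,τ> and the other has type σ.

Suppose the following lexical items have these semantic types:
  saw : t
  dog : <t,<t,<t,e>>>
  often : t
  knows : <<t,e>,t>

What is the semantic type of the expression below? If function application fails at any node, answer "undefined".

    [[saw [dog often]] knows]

t

[dog often]: <t,<t,<t,e>>> applied to t yields <t,<t,e>>.
[saw [dog often]]: <t,<t,e>> applied to t yields <t,e>.
[[saw [dog often]] knows]: <<t,e>,t> applied to <t,e> yields t.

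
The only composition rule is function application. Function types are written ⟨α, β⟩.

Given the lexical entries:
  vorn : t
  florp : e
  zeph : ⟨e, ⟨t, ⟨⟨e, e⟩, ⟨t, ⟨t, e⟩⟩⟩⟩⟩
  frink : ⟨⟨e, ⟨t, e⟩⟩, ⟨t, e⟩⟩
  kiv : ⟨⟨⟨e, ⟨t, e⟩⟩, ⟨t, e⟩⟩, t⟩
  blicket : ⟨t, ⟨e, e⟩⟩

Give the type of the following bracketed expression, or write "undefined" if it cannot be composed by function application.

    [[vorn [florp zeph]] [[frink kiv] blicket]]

At [florp zeph], zeph : ⟨e, ⟨t, ⟨⟨e, e⟩, ⟨t, ⟨t, e⟩⟩⟩⟩⟩ takes florp : e, giving ⟨t, ⟨⟨e, e⟩, ⟨t, ⟨t, e⟩⟩⟩⟩.
At [vorn [florp zeph]], [florp zeph] : ⟨t, ⟨⟨e, e⟩, ⟨t, ⟨t, e⟩⟩⟩⟩ takes vorn : t, giving ⟨⟨e, e⟩, ⟨t, ⟨t, e⟩⟩⟩.
At [frink kiv], kiv : ⟨⟨⟨e, ⟨t, e⟩⟩, ⟨t, e⟩⟩, t⟩ takes frink : ⟨⟨e, ⟨t, e⟩⟩, ⟨t, e⟩⟩, giving t.
At [[frink kiv] blicket], blicket : ⟨t, ⟨e, e⟩⟩ takes [frink kiv] : t, giving ⟨e, e⟩.
At [[vorn [florp zeph]] [[frink kiv] blicket]], [vorn [florp zeph]] : ⟨⟨e, e⟩, ⟨t, ⟨t, e⟩⟩⟩ takes [[frink kiv] blicket] : ⟨e, e⟩, giving ⟨t, ⟨t, e⟩⟩.

⟨t, ⟨t, e⟩⟩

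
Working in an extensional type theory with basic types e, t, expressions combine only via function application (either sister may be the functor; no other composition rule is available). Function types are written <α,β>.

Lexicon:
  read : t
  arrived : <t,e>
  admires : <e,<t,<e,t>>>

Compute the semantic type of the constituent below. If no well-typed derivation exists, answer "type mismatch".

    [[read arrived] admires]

[read arrived]: arrived is <t,e>, read is t; result e.
[[read arrived] admires]: admires is <e,<t,<e,t>>>, [read arrived] is e; result <t,<e,t>>.

<t,<e,t>>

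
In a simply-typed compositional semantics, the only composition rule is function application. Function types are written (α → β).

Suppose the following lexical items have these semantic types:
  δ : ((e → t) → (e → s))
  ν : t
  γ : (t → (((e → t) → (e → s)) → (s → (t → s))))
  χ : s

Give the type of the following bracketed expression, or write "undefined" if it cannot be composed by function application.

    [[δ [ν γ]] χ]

[ν γ] — γ of type (t → (((e → t) → (e → s)) → (s → (t → s)))) combines with ν of type t: type (((e → t) → (e → s)) → (s → (t → s))).
[δ [ν γ]] — [ν γ] of type (((e → t) → (e → s)) → (s → (t → s))) combines with δ of type ((e → t) → (e → s)): type (s → (t → s)).
[[δ [ν γ]] χ] — [δ [ν γ]] of type (s → (t → s)) combines with χ of type s: type (t → s).

(t → s)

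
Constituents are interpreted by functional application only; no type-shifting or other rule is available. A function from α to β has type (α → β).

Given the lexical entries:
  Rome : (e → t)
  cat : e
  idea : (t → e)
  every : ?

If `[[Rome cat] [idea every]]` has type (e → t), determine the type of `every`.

((t → e) → (t → (e → t)))

[[Rome cat] [idea every]] is required to be (e → t). [Rome cat] : t cannot yield (e → t) as functor, so [idea every] : (t → (e → t)).
[idea every] is required to be (t → (e → t)). idea : (t → e) cannot yield (t → (e → t)) as functor, so every : ((t → e) → (t → (e → t))).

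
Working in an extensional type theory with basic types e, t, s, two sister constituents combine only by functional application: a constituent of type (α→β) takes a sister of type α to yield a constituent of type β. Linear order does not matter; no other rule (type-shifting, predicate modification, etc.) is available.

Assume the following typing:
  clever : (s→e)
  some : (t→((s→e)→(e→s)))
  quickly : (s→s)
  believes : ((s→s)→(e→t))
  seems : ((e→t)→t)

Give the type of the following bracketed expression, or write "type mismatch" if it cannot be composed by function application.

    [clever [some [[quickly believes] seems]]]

(e→s)

[quickly believes] — believes of type ((s→s)→(e→t)) combines with quickly of type (s→s): type (e→t).
[[quickly believes] seems] — seems of type ((e→t)→t) combines with [quickly believes] of type (e→t): type t.
[some [[quickly believes] seems]] — some of type (t→((s→e)→(e→s))) combines with [[quickly believes] seems] of type t: type ((s→e)→(e→s)).
[clever [some [[quickly believes] seems]]] — [some [[quickly believes] seems]] of type ((s→e)→(e→s)) combines with clever of type (s→e): type (e→s).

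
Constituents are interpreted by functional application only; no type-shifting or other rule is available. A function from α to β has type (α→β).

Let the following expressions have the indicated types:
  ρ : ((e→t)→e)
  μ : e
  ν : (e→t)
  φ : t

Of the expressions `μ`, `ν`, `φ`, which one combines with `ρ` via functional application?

ν

μ : e — does not combine with ρ.
ν — combines: ρ : ((e→t)→e) takes ν : (e→t) as argument, giving e.
φ : t — does not combine with ρ.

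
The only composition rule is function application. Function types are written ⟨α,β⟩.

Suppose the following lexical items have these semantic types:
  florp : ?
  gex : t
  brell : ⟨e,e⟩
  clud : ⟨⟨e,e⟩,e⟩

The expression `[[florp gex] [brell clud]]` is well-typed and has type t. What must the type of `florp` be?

[[florp gex] [brell clud]] is required to be t. [brell clud] : e cannot yield t as functor, so [florp gex] : ⟨e,t⟩.
[florp gex] is required to be ⟨e,t⟩. gex : t cannot yield ⟨e,t⟩ as functor, so florp : ⟨t,⟨e,t⟩⟩.

⟨t,⟨e,t⟩⟩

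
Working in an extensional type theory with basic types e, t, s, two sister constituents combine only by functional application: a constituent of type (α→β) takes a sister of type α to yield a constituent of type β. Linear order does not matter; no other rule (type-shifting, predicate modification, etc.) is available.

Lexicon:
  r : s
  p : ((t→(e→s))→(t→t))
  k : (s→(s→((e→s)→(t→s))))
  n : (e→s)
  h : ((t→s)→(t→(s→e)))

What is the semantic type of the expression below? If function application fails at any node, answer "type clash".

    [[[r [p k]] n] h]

At [p k]: neither ((t→(e→s))→(t→t)) nor (s→(s→((e→s)→(t→s)))) can take the other as argument; the node is ill-typed.

type clash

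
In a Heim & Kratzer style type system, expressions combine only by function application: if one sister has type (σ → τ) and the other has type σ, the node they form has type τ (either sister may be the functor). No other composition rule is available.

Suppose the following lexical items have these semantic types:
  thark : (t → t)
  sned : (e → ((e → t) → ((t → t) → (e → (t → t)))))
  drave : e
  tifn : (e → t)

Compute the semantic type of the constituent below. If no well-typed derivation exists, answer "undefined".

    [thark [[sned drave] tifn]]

[sned drave] — sned of type (e → ((e → t) → ((t → t) → (e → (t → t))))) combines with drave of type e: type ((e → t) → ((t → t) → (e → (t → t)))).
[[sned drave] tifn] — [sned drave] of type ((e → t) → ((t → t) → (e → (t → t)))) combines with tifn of type (e → t): type ((t → t) → (e → (t → t))).
[thark [[sned drave] tifn]] — [[sned drave] tifn] of type ((t → t) → (e → (t → t))) combines with thark of type (t → t): type (e → (t → t)).

(e → (t → t))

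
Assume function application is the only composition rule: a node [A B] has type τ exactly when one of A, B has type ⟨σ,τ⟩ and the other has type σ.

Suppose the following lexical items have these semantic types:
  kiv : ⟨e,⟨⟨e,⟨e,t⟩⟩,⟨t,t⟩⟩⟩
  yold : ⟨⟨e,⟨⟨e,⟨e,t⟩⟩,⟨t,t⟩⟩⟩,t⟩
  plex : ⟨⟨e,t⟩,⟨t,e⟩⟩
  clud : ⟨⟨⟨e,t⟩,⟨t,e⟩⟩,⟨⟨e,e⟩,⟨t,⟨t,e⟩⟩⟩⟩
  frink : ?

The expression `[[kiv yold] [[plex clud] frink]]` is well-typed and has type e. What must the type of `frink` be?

⟨⟨⟨e,e⟩,⟨t,⟨t,e⟩⟩⟩,⟨t,e⟩⟩

At [[kiv yold] [[plex clud] frink]] (required: e): [kiv yold] is t, which is not a function with range e; hence [[plex clud] frink] is the functor — type ⟨t,e⟩.
At [[plex clud] frink] (required: ⟨t,e⟩): [plex clud] is ⟨⟨e,e⟩,⟨t,⟨t,e⟩⟩⟩, which is not a function with range ⟨t,e⟩; hence frink is the functor — type ⟨⟨⟨e,e⟩,⟨t,⟨t,e⟩⟩⟩,⟨t,e⟩⟩.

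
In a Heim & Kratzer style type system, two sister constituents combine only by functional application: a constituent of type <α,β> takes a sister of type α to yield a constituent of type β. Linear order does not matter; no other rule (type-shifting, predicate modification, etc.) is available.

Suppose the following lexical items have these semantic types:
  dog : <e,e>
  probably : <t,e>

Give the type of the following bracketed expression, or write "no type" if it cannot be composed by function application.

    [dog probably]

[dog probably]: <e,e> with <t,e> — neither is a function whose domain matches the other; composition fails here.

no type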